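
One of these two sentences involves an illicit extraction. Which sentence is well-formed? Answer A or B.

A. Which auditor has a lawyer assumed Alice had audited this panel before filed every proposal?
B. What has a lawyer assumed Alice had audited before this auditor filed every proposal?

In A, the wh-phrase is extracted from inside an adjunct island (introduced by "before"), which blocks movement.
In B, the extraction path crosses only that-complement boundaries, which are transparent.
So B is grammatical.

B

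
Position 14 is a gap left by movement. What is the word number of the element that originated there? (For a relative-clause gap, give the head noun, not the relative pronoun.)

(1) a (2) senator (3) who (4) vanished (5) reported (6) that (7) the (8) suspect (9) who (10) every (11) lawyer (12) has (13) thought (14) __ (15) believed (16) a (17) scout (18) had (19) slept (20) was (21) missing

8

The gap at 14 is the subject of "believed", inside a relative clause.
The relative pronoun is "who" (word 9); it is bound by the head noun immediately before it.
Its filler is the head noun "suspect", at word 8.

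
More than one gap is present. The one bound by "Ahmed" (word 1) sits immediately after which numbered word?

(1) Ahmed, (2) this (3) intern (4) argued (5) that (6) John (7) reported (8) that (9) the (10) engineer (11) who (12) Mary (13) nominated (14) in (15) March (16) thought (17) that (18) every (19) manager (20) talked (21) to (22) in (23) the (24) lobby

The displaced element is "Ahmed" (word 1).
It is linked across 3 clause boundaries (that → that → that).
It functions as the object of the preposition "to" of "talked", so the gap sits immediately after word 21 ("to").
Base order: This intern argued that John reported that the engineer who Mary nominated in March thought that every manager talked to Ahmed in the lobby.

21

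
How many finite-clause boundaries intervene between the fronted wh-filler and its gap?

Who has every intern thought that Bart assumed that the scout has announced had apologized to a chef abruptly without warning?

"who" is extracted from the subject of "apologized".
Boundaries crossed, outermost first: [that], [that], [Ø] — 3 in total.

3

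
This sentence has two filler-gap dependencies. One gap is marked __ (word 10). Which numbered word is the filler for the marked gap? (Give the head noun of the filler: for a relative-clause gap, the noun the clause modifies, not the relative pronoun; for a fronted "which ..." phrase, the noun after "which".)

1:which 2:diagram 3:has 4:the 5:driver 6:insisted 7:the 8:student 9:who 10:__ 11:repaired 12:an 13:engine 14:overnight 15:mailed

8

The marked gap is inside the relative clause, the subject of "repaired".
Its filler is the head noun "student" (via "who"), at word 8.
(The other dependency links word 2 to a gap after word 15.)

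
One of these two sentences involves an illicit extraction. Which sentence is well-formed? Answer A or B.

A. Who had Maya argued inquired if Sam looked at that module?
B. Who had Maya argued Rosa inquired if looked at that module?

In B, the wh-phrase is extracted from inside a wh-island (introduced by "if"), which blocks movement.
In A, the extraction path crosses only that-complement boundaries, which are transparent.
So A is grammatical.

A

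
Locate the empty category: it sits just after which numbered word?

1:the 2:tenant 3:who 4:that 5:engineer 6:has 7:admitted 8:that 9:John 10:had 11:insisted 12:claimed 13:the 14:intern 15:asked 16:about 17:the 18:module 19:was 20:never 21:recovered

The displaced element is "the tenant" (word 2).
It is linked across 2 clause boundaries (that → Ø).
It functions as the subject of "claimed", so the gap sits immediately after word 11 ("insisted").
Base order: That engineer has admitted that John had insisted that the tenant claimed the intern asked about the module.

11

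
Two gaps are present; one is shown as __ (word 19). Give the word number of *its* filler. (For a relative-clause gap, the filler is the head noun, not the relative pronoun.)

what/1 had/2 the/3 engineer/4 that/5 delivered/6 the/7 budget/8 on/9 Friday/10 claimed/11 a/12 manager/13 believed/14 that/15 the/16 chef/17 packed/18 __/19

1

The marked gap is the direct object of "packed".
Its filler is the fronted wh-phrase "what", at word 1.
(The other dependency links word 4 to a gap after word 5.)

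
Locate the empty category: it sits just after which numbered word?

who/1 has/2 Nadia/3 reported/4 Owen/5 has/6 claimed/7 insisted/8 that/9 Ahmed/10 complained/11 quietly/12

7

The displaced element is "who" (word 1).
It is linked across 2 clause boundaries (Ø → Ø).
It functions as the subject of "insisted", so the gap sits immediately after word 7 ("claimed").
Base order: Nadia has reported Owen has claimed who insisted that Ahmed complained quietly.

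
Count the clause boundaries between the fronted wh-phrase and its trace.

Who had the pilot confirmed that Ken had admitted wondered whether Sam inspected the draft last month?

"who" is extracted from the subject of "wondered".
Boundaries crossed, outermost first: [that], [Ø] — 2 in total.

2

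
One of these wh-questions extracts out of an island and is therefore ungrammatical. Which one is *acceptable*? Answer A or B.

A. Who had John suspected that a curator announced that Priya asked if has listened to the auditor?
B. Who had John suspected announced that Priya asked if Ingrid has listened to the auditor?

B

In A, the wh-phrase is extracted from inside a wh-island (introduced by "if"), which blocks movement.
In B, the extraction path crosses only that-complement boundaries, which are transparent.
So B is grammatical.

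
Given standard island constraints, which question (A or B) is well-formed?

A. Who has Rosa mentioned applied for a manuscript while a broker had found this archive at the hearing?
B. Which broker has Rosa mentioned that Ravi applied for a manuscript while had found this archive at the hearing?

A

In B, the wh-phrase is extracted from inside an adjunct island (introduced by "while"), which blocks movement.
In A, the extraction path crosses only that-complement boundaries, which are transparent.
So A is grammatical.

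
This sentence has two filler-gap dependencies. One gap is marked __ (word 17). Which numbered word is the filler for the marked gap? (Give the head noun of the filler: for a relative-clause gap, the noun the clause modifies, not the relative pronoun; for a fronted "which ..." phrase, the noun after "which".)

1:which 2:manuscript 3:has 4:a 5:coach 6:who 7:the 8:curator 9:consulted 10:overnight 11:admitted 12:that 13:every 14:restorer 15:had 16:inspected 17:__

The marked gap is the direct object of "inspected".
Its filler is the fronted wh-phrase "which manuscript", at word 2.
(The other dependency links word 5 to a gap after word 9.)

2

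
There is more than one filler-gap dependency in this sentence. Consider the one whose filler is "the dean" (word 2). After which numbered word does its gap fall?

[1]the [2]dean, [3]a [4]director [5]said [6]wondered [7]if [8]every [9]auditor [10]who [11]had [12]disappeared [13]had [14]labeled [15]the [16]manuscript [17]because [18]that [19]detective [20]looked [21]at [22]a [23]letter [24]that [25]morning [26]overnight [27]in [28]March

5

The displaced element is "the dean" (word 2).
It is linked across 1 clause boundary (Ø).
It functions as the subject of "wondered", so the gap sits immediately after word 5 ("said").
Base order: A director said the dean wondered if every auditor who had disappeared had labeled the manuscript because that detective looked at a letter that morning overnight in March.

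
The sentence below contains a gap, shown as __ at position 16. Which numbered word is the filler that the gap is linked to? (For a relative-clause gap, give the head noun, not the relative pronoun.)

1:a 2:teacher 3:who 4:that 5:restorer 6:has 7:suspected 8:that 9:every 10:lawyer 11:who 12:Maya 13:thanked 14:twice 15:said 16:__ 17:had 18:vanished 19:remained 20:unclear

The gap at 16 is the subject of "vanished", inside a relative clause.
The relative pronoun is "who" (word 3); it is bound by the head noun immediately before it.
Its filler is the head noun "teacher", at word 2.

2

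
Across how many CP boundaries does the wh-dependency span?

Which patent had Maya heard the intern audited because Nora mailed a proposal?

"which patent" is extracted from the object of "audited".
Boundaries crossed, outermost first: [Ø] — 1 in total.

1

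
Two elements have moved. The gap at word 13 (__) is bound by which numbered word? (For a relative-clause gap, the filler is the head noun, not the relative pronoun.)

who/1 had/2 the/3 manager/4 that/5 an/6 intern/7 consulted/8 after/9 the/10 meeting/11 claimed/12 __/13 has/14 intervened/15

The marked gap is the subject of "intervened".
Its filler is the fronted wh-phrase "who", at word 1.
(The other dependency links word 4 to a gap after word 8.)

1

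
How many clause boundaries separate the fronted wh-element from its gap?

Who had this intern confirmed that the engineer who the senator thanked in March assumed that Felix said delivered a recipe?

3

"who" is extracted from the subject of "delivered".
Boundaries crossed, outermost first: [that], [that], [Ø] — 3 in total.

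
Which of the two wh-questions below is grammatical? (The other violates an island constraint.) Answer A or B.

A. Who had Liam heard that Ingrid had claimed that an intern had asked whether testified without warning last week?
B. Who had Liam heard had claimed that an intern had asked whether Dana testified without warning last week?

B

In A, the wh-phrase is extracted from inside a wh-island (introduced by "whether"), which blocks movement.
In B, the extraction path crosses only that-complement boundaries, which are transparent.
So B is grammatical.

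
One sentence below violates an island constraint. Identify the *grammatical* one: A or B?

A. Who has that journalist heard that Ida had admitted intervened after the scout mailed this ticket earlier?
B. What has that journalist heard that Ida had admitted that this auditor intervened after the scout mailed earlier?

A

In B, the wh-phrase is extracted from inside an adjunct island (introduced by "after"), which blocks movement.
In A, the extraction path crosses only that-complement boundaries, which are transparent.
So A is grammatical.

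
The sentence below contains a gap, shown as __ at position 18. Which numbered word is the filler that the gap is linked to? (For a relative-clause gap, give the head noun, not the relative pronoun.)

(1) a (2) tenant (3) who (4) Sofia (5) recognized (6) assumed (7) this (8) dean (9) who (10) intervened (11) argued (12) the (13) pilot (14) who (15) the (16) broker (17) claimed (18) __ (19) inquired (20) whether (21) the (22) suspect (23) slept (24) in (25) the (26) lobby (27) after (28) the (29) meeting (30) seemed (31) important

The gap at 18 is the subject of "inquired", inside a relative clause.
The relative pronoun is "who" (word 14); it is bound by the head noun immediately before it.
Its filler is the head noun "pilot", at word 13.

13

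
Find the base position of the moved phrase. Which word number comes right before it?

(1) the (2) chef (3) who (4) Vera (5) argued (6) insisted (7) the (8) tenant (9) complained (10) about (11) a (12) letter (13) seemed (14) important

5

The displaced element is "the chef" (word 2).
It is linked across 1 clause boundary (Ø).
It functions as the subject of "insisted", so the gap sits immediately after word 5 ("argued").
Base order: Vera argued that the chef insisted the tenant complained about a letter.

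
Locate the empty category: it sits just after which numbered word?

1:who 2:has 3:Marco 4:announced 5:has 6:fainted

4

The displaced element is "who" (word 1).
It is linked across 1 clause boundary (Ø).
It functions as the subject of "fainted", so the gap sits immediately after word 4 ("announced").
Base order: Marco has announced who has fainted.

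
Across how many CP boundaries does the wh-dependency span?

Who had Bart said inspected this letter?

"who" is extracted from the subject of "inspected".
Boundaries crossed, outermost first: [Ø] — 1 in total.

1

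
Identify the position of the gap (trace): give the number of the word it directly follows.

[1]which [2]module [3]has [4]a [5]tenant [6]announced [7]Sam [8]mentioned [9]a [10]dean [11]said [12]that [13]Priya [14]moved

14

The displaced element is "which module" (word 2).
It is linked across 3 clause boundaries (Ø → Ø → that).
It functions as the direct object of "moved", so the gap sits immediately after word 14 ("moved").
Base order: A tenant has announced Sam mentioned a dean said that Priya moved which module.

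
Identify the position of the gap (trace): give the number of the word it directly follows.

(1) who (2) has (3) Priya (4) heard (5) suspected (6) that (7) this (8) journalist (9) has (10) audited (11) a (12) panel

The displaced element is "who" (word 1).
It is linked across 1 clause boundary (Ø).
It functions as the subject of "suspected", so the gap sits immediately after word 4 ("heard").
Base order: Priya has heard who suspected that this journalist has audited a panel.

4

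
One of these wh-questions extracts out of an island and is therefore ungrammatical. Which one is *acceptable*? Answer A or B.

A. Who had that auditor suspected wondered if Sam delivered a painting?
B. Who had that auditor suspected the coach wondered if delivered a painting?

In B, the wh-phrase is extracted from inside a wh-island (introduced by "if"), which blocks movement.
In A, the extraction path crosses only that-complement boundaries, which are transparent.
So A is grammatical.

A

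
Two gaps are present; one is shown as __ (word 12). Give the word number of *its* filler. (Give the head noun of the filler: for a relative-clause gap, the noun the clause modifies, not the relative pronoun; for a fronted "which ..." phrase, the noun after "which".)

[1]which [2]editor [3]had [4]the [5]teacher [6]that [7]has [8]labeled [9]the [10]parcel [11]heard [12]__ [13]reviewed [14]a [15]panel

2

The marked gap is the subject of "reviewed".
Its filler is the fronted wh-phrase "which editor", at word 2.
(The other dependency links word 5 to a gap after word 6.)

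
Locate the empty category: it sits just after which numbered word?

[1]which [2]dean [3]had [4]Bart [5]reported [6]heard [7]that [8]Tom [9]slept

5

The displaced element is "which dean" (word 2).
It is linked across 1 clause boundary (Ø).
It functions as the subject of "heard", so the gap sits immediately after word 5 ("reported").
Base order: Bart had reported that which dean heard that Tom slept.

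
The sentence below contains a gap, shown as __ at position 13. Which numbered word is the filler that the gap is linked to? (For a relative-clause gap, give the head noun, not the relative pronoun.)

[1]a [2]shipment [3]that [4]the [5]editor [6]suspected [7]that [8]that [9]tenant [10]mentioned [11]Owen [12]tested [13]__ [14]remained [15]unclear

2

The gap at 13 is the object of "tested", inside a relative clause.
The relative pronoun is "that" (word 3); it is bound by the head noun immediately before it.
Its filler is the head noun "shipment", at word 2.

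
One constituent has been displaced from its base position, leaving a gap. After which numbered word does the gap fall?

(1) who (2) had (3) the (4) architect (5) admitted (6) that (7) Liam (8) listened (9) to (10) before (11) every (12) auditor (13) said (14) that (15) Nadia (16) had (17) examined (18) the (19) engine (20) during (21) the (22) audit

The displaced element is "who" (word 1).
It is linked across 1 clause boundary (that).
It functions as the object of the preposition "to" of "listened", so the gap sits immediately after word 9 ("to").
Base order: The architect had admitted that Liam listened to who before every auditor said that Nadia had examined the engine during the audit.

9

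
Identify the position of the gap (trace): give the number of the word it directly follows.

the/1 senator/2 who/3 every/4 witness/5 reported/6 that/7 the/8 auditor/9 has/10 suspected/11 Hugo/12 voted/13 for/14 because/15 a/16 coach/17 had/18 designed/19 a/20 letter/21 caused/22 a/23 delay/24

14

The displaced element is "the senator" (word 2).
It is linked across 2 clause boundaries (that → Ø).
It functions as the object of the preposition "for" of "voted", so the gap sits immediately after word 14 ("for").
Base order: Every witness reported that the auditor has suspected Hugo voted for the senator because a coach had designed a letter.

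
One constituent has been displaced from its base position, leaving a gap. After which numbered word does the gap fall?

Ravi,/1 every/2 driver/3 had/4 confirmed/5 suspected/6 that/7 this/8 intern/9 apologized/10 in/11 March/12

The displaced element is "Ravi" (word 1).
It is linked across 1 clause boundary (Ø).
It functions as the subject of "suspected", so the gap sits immediately after word 5 ("confirmed").
Base order: Every driver had confirmed that Ravi suspected that this intern apologized in March.

5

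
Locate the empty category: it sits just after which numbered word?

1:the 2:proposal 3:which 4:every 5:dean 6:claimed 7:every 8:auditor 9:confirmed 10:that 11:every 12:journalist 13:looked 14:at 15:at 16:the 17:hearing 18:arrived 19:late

14

The displaced element is "the proposal" (word 2).
It is linked across 2 clause boundaries (Ø → that).
It functions as the object of the preposition "at" of "looked", so the gap sits immediately after word 14 ("at").
Base order: Every dean claimed every auditor confirmed that every journalist looked at the proposal at the hearing.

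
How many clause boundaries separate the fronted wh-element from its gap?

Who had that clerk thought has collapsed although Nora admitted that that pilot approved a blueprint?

"who" is extracted from the subject of "collapsed".
Boundaries crossed, outermost first: [Ø] — 1 in total.

1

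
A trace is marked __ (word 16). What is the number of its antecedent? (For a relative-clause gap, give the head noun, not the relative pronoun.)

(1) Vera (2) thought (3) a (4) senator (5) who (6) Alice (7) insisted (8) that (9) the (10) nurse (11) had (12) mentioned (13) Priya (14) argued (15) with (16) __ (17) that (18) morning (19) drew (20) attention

The gap at 16 is the prepositional object of "argued", inside a relative clause.
The relative pronoun is "who" (word 5); it is bound by the head noun immediately before it.
Its filler is the head noun "senator", at word 4.

4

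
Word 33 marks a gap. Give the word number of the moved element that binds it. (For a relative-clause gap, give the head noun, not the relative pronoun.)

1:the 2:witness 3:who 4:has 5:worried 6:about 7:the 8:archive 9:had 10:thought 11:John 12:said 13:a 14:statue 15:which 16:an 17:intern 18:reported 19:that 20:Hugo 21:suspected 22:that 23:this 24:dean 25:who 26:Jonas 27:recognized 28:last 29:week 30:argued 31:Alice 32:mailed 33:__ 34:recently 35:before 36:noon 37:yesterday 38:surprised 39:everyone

14

The gap at 33 is the object of "mailed", inside a relative clause.
The relative pronoun is "which" (word 15); it is bound by the head noun immediately before it.
Its filler is the head noun "statue", at word 14.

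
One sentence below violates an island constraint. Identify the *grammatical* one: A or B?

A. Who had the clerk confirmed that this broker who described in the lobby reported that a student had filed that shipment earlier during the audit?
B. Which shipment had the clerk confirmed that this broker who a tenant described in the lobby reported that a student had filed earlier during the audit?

In A, the wh-phrase is extracted from inside a complex-NP island (relative clause) (introduced by "who"), which blocks movement.
In B, the extraction path crosses only that-complement boundaries, which are transparent.
So B is grammatical.

B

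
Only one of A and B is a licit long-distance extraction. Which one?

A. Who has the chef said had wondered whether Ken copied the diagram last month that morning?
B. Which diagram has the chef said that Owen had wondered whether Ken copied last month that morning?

A

In B, the wh-phrase is extracted from inside a wh-island (introduced by "whether"), which blocks movement.
In A, the extraction path crosses only that-complement boundaries, which are transparent.
So A is grammatical.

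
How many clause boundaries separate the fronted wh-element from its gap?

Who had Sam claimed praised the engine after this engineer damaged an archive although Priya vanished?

"who" is extracted from the subject of "praised".
Boundaries crossed, outermost first: [Ø] — 1 in total.

1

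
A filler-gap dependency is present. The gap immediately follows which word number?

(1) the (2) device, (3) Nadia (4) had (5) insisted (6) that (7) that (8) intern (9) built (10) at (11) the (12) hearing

9

The displaced element is "the device" (word 2).
It is linked across 1 clause boundary (that).
It functions as the direct object of "built", so the gap sits immediately after word 9 ("built").
Base order: Nadia had insisted that that intern built the device at the hearing.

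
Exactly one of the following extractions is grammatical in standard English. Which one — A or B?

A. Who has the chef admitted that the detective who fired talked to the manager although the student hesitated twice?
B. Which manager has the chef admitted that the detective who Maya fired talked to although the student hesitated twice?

B

In A, the wh-phrase is extracted from inside a complex-NP island (relative clause) (introduced by "who"), which blocks movement.
In B, the extraction path crosses only that-complement boundaries, which are transparent.
So B is grammatical.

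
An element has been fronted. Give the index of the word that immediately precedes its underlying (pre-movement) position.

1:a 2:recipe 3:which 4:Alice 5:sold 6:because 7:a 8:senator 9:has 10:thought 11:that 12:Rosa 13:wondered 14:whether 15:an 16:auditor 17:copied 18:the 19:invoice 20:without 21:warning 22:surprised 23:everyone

5

The displaced element is "a recipe" (word 2).
It functions as the direct object of "sold", so the gap sits immediately after word 5 ("sold").
Base order: Alice sold a recipe because a senator has thought that Rosa wondered whether an auditor copied the invoice without warning.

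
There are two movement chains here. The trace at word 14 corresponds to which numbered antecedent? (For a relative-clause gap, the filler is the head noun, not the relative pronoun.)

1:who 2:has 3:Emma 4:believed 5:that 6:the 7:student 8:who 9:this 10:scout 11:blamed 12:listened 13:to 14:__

The marked gap is the object of the preposition "to" of "listened".
Its filler is the fronted wh-phrase "who", at word 1.
(The other dependency links word 7 to a gap after word 11.)

1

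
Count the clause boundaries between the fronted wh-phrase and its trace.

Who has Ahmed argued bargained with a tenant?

1

"who" is extracted from the subject of "bargained".
Boundaries crossed, outermost first: [Ø] — 1 in total.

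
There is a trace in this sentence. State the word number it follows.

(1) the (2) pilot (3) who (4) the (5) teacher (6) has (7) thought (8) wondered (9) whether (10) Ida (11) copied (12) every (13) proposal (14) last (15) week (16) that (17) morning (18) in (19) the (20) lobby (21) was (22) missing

The displaced element is "the pilot" (word 2).
It is linked across 1 clause boundary (Ø).
It functions as the subject of "wondered", so the gap sits immediately after word 7 ("thought").
Base order: The teacher has thought that the pilot wondered whether Ida copied every proposal last week that morning in the lobby.

7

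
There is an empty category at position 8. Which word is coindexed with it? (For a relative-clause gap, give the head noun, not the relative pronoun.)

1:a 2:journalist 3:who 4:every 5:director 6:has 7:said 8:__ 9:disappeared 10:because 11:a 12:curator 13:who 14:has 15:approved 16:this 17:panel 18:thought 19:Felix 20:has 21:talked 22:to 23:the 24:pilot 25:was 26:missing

The gap at 8 is the subject of "disappeared", inside a relative clause.
The relative pronoun is "who" (word 3); it is bound by the head noun immediately before it.
Its filler is the head noun "journalist", at word 2.

2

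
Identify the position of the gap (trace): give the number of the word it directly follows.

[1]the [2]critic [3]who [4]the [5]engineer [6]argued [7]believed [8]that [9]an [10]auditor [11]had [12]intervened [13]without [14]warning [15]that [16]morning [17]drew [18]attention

6

The displaced element is "the critic" (word 2).
It is linked across 1 clause boundary (Ø).
It functions as the subject of "believed", so the gap sits immediately after word 6 ("argued").
Base order: The engineer argued that the critic believed that an auditor had intervened without warning that morning.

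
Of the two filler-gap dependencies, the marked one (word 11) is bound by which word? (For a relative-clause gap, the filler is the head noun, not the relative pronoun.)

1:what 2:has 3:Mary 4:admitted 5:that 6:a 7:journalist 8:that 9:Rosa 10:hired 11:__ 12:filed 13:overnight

7

The marked gap is inside the relative clause, the direct object of "hired".
Its filler is the head noun "journalist" (via "that"), at word 7.
(The other dependency links word 1 to a gap after word 12.)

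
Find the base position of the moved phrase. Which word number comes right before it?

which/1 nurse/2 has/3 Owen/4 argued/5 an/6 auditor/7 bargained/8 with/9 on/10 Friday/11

9

The displaced element is "which nurse" (word 2).
It is linked across 1 clause boundary (Ø).
It functions as the object of the preposition "with" of "bargained", so the gap sits immediately after word 9 ("with").
Base order: Owen has argued an auditor bargained with which nurse on Friday.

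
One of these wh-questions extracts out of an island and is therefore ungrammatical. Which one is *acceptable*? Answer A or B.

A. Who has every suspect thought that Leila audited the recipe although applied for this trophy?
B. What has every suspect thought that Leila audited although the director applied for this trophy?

B

In A, the wh-phrase is extracted from inside an adjunct island (introduced by "although"), which blocks movement.
In B, the extraction path crosses only that-complement boundaries, which are transparent.
So B is grammatical.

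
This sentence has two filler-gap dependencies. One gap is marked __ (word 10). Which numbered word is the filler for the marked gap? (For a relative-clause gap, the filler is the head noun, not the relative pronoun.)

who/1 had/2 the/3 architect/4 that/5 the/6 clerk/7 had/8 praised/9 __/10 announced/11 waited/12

4

The marked gap is inside the relative clause, the direct object of "praised".
Its filler is the head noun "architect" (via "that"), at word 4.
(The other dependency links word 1 to a gap after word 11.)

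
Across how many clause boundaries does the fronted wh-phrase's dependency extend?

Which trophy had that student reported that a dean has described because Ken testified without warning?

"which trophy" is extracted from the object of "described".
Boundaries crossed, outermost first: [that] — 1 in total.

1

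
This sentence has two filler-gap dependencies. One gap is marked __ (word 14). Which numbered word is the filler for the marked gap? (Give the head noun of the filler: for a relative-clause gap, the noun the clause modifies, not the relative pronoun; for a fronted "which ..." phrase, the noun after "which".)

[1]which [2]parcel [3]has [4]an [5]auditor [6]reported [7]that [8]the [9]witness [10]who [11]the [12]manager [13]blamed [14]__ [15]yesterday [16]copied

The marked gap is inside the relative clause, the direct object of "blamed".
Its filler is the head noun "witness" (via "who"), at word 9.
(The other dependency links word 2 to a gap after word 16.)

9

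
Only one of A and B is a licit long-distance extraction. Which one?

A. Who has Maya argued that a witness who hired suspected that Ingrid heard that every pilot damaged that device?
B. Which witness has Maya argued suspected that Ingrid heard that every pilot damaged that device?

In A, the wh-phrase is extracted from inside a complex-NP island (relative clause) (introduced by "who"), which blocks movement.
In B, the extraction path crosses only that-complement boundaries, which are transparent.
So B is grammatical.

B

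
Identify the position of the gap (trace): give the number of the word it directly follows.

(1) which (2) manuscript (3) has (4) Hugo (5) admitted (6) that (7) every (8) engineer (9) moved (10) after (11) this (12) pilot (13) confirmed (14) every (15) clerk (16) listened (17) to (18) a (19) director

The displaced element is "which manuscript" (word 2).
It is linked across 1 clause boundary (that).
It functions as the direct object of "moved", so the gap sits immediately after word 9 ("moved").
Base order: Hugo has admitted that every engineer moved which manuscript after this pilot confirmed every clerk listened to a director.

9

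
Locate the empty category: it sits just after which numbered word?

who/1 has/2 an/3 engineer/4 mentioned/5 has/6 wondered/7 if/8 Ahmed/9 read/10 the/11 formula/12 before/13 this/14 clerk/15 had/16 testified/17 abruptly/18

The displaced element is "who" (word 1).
It is linked across 1 clause boundary (Ø).
It functions as the subject of "wondered", so the gap sits immediately after word 5 ("mentioned").
Base order: An engineer has mentioned who has wondered if Ahmed read the formula before this clerk had testified abruptly.

5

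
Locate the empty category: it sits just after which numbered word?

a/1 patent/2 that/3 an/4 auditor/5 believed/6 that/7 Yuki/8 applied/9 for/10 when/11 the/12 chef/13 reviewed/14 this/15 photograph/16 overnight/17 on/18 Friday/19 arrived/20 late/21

10

The displaced element is "a patent" (word 2).
It is linked across 1 clause boundary (that).
It functions as the object of the preposition "for" of "applied", so the gap sits immediately after word 10 ("for").
Base order: An auditor believed that Yuki applied for a patent when the chef reviewed this photograph overnight on Friday.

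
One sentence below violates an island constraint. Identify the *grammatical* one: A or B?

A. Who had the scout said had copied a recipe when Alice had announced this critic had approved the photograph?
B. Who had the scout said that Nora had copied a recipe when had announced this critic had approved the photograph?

In B, the wh-phrase is extracted from inside an adjunct island (introduced by "when"), which blocks movement.
In A, the extraction path crosses only that-complement boundaries, which are transparent.
So A is grammatical.

A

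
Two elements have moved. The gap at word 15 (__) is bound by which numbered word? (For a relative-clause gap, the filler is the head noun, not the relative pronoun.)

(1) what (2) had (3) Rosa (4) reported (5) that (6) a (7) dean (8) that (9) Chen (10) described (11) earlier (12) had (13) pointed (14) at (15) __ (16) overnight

1

The marked gap is the object of the preposition "at" of "pointed".
Its filler is the fronted wh-phrase "what", at word 1.
(The other dependency links word 7 to a gap after word 10.)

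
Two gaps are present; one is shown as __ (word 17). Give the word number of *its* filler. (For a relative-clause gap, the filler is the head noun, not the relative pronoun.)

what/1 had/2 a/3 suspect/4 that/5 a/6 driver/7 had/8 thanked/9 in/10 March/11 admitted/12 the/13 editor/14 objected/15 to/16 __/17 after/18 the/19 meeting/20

1

The marked gap is the object of the preposition "to" of "objected".
Its filler is the fronted wh-phrase "what", at word 1.
(The other dependency links word 4 to a gap after word 9.)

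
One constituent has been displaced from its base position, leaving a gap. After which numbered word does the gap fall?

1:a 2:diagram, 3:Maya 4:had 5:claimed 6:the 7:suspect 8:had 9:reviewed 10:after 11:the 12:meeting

The displaced element is "a diagram" (word 2).
It is linked across 1 clause boundary (Ø).
It functions as the direct object of "reviewed", so the gap sits immediately after word 9 ("reviewed").
Base order: Maya had claimed the suspect had reviewed a diagram after the meeting.

9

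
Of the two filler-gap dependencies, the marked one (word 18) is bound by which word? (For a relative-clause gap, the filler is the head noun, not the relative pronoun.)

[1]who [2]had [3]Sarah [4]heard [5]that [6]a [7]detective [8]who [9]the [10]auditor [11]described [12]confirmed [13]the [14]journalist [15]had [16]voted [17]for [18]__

The marked gap is the object of the preposition "for" of "voted".
Its filler is the fronted wh-phrase "who", at word 1.
(The other dependency links word 7 to a gap after word 11.)

1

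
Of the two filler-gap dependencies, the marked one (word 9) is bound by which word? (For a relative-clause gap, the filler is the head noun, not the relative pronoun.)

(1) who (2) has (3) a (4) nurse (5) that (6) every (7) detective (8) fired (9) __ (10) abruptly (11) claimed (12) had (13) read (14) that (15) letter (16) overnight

The marked gap is inside the relative clause, the direct object of "fired".
Its filler is the head noun "nurse" (via "that"), at word 4.
(The other dependency links word 1 to a gap after word 11.)

4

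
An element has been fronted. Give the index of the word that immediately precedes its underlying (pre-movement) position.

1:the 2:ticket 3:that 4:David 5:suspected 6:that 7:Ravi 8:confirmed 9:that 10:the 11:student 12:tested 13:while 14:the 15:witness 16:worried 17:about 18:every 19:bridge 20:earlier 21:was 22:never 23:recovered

12

The displaced element is "the ticket" (word 2).
It is linked across 2 clause boundaries (that → that).
It functions as the direct object of "tested", so the gap sits immediately after word 12 ("tested").
Base order: David suspected that Ravi confirmed that the student tested the ticket while the witness worried about every bridge earlier.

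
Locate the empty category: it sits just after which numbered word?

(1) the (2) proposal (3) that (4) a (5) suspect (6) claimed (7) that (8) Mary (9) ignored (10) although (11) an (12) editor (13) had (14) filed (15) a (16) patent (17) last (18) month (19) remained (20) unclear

The displaced element is "the proposal" (word 2).
It is linked across 1 clause boundary (that).
It functions as the direct object of "ignored", so the gap sits immediately after word 9 ("ignored").
Base order: A suspect claimed that Mary ignored the proposal although an editor had filed a patent last month.

9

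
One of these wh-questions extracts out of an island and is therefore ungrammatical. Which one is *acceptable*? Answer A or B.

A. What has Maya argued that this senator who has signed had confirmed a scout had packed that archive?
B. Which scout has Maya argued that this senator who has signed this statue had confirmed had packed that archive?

In A, the wh-phrase is extracted from inside a complex-NP island (relative clause) (introduced by "who"), which blocks movement.
In B, the extraction path crosses only that-complement boundaries, which are transparent.
So B is grammatical.

B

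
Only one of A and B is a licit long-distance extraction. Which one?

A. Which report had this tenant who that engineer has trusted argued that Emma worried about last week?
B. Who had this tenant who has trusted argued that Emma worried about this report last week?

In B, the wh-phrase is extracted from inside a complex-NP island (relative clause) (introduced by "who"), which blocks movement.
In A, the extraction path crosses only that-complement boundaries, which are transparent.
So A is grammatical.

A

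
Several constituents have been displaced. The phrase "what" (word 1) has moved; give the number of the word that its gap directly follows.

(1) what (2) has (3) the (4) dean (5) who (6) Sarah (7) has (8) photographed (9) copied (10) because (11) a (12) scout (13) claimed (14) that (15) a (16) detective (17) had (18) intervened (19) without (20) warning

The displaced element is "what" (word 1).
It functions as the direct object of "copied", so the gap sits immediately after word 9 ("copied").
Base order: The dean who Sarah has photographed has copied what because a scout claimed that a detective had intervened without warning.

9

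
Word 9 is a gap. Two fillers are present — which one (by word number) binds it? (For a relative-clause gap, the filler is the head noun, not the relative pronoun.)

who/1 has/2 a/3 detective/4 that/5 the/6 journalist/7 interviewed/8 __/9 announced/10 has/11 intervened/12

4

The marked gap is inside the relative clause, the direct object of "interviewed".
Its filler is the head noun "detective" (via "that"), at word 4.
(The other dependency links word 1 to a gap after word 10.)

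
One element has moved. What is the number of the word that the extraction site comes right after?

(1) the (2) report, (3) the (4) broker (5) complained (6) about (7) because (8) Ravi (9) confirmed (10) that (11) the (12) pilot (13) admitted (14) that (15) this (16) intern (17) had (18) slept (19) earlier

6

The displaced element is "the report" (word 2).
It functions as the object of the preposition "about" of "complained", so the gap sits immediately after word 6 ("about").
Base order: The broker complained about the report because Ravi confirmed that the pilot admitted that this intern had slept earlier.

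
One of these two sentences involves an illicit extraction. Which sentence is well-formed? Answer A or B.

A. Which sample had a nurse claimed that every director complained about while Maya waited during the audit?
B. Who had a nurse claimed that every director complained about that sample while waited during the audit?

A

In B, the wh-phrase is extracted from inside an adjunct island (introduced by "while"), which blocks movement.
In A, the extraction path crosses only that-complement boundaries, which are transparent.
So A is grammatical.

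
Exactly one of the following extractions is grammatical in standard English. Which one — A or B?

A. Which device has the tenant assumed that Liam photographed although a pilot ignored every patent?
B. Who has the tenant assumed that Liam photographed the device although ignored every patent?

A

In B, the wh-phrase is extracted from inside an adjunct island (introduced by "although"), which blocks movement.
In A, the extraction path crosses only that-complement boundaries, which are transparent.
So A is grammatical.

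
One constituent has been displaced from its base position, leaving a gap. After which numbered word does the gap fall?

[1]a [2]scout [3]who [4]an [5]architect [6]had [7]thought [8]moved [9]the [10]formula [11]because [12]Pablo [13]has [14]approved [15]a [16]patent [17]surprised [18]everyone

The displaced element is "a scout" (word 2).
It is linked across 1 clause boundary (Ø).
It functions as the subject of "moved", so the gap sits immediately after word 7 ("thought").
Base order: An architect had thought that a scout moved the formula because Pablo has approved a patent.

7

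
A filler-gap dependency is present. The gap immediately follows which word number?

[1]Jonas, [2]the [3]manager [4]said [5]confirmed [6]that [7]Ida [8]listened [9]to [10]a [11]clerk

The displaced element is "Jonas" (word 1).
It is linked across 1 clause boundary (Ø).
It functions as the subject of "confirmed", so the gap sits immediately after word 4 ("said").
Base order: The manager said Jonas confirmed that Ida listened to a clerk.

4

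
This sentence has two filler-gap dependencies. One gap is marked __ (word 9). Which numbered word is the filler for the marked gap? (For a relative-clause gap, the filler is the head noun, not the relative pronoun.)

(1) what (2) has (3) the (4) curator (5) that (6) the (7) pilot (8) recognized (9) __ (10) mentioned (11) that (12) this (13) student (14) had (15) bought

4

The marked gap is inside the relative clause, the direct object of "recognized".
Its filler is the head noun "curator" (via "that"), at word 4.
(The other dependency links word 1 to a gap after word 15.)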